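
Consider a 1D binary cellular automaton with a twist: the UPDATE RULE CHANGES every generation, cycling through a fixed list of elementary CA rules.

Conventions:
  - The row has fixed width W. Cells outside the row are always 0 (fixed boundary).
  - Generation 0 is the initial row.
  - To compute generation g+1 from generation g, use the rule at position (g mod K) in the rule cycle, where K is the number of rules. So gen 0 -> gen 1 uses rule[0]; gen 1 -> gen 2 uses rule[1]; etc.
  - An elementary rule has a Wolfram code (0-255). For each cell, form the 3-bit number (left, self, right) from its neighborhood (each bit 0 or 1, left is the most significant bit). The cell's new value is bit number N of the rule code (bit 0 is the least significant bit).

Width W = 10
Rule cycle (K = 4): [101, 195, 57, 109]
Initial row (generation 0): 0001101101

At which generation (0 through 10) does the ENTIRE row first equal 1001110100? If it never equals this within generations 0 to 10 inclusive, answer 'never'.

Gen 0: 0001101101
Gen 1 (rule 101): 1100110111
Gen 2 (rule 195): 0101010011
Gen 3 (rule 57): 0010101010
Gen 4 (rule 109): 1011111110
Gen 5 (rule 101): 1100000010
Gen 6 (rule 195): 0101111100
Gen 7 (rule 57): 0011000011
Gen 8 (rule 109): 1011011011
Gen 9 (rule 101): 1101101101
Gen 10 (rule 195): 0100100100

Answer: never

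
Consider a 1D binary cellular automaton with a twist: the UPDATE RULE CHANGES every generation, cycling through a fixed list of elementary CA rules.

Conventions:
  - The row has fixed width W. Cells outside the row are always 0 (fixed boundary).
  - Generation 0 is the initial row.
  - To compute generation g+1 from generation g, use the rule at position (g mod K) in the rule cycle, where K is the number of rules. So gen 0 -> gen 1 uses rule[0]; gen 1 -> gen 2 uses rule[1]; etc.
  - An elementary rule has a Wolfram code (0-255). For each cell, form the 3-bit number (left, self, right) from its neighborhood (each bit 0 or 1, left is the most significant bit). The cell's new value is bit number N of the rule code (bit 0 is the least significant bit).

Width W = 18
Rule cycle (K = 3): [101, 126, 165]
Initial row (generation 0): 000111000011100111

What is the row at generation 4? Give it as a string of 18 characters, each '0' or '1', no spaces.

Answer: 011110001111101111

Derivation:
Gen 0: 000111000011100111
Gen 1 (rule 101): 110001011000100001
Gen 2 (rule 126): 111011111101110011
Gen 3 (rule 165): 010101111010100000
Gen 4 (rule 101): 011110001111101111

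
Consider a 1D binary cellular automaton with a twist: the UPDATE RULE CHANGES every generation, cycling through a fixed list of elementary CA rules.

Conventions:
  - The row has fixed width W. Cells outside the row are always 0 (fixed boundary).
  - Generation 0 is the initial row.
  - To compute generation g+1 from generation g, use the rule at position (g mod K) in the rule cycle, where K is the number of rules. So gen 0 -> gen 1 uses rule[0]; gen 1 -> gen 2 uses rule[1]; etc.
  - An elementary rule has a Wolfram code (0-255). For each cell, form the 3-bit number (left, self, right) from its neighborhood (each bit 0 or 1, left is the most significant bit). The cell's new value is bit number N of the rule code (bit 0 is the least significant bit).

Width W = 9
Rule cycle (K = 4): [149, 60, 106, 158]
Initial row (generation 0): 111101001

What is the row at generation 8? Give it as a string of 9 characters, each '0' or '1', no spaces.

Answer: 110011011

Derivation:
Gen 0: 111101001
Gen 1 (rule 149): 011001101
Gen 2 (rule 60): 010101011
Gen 3 (rule 106): 101010111
Gen 4 (rule 158): 101010110
Gen 5 (rule 149): 101010001
Gen 6 (rule 60): 111111001
Gen 7 (rule 106): 100001010
Gen 8 (rule 158): 110011011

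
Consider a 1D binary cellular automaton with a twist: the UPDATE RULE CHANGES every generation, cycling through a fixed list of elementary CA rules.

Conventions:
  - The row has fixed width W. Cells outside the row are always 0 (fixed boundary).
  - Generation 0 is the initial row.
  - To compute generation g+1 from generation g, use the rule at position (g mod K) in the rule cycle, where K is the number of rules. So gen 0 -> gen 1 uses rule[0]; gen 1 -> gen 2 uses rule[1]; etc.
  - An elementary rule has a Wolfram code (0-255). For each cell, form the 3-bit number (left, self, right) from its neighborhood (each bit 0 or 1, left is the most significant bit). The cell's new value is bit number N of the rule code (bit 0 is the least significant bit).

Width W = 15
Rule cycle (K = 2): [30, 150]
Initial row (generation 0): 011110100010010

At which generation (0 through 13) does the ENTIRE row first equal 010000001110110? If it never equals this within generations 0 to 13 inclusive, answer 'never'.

Answer: never

Derivation:
Gen 0: 011110100010010
Gen 1 (rule 30): 110000110111111
Gen 2 (rule 150): 001001000011110
Gen 3 (rule 30): 011111100110001
Gen 4 (rule 150): 101111011001011
Gen 5 (rule 30): 101000010111010
Gen 6 (rule 150): 101100110010011
Gen 7 (rule 30): 101011101111110
Gen 8 (rule 150): 101001000111101
Gen 9 (rule 30): 101111101100001
Gen 10 (rule 150): 100111000010011
Gen 11 (rule 30): 111100100111110
Gen 12 (rule 150): 011011111011101
Gen 13 (rule 30): 110010000010001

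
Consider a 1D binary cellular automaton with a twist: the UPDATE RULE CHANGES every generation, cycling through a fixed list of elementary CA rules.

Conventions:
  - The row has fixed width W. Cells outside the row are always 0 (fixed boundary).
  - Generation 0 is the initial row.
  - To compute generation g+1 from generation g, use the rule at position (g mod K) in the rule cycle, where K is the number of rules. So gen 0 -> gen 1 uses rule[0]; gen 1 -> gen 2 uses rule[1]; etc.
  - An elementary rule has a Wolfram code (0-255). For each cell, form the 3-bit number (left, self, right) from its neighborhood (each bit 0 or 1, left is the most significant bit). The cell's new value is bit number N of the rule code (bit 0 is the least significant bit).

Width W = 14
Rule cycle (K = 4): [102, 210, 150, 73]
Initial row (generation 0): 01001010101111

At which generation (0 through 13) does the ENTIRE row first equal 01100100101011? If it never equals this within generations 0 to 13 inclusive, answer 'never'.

Answer: never

Derivation:
Gen 0: 01001010101111
Gen 1 (rule 102): 11011111110001
Gen 2 (rule 210): 01001111111010
Gen 3 (rule 150): 11110111110011
Gen 4 (rule 73): 10010100010011
Gen 5 (rule 102): 10111100110101
Gen 6 (rule 210): 00011111010000
Gen 7 (rule 150): 00101110011000
Gen 8 (rule 73): 10001010011011
Gen 9 (rule 102): 10011110101101
Gen 10 (rule 210): 01101110000100
Gen 11 (rule 150): 10000101001110
Gen 12 (rule 73): 00110000001010
Gen 13 (rule 102): 01010000011110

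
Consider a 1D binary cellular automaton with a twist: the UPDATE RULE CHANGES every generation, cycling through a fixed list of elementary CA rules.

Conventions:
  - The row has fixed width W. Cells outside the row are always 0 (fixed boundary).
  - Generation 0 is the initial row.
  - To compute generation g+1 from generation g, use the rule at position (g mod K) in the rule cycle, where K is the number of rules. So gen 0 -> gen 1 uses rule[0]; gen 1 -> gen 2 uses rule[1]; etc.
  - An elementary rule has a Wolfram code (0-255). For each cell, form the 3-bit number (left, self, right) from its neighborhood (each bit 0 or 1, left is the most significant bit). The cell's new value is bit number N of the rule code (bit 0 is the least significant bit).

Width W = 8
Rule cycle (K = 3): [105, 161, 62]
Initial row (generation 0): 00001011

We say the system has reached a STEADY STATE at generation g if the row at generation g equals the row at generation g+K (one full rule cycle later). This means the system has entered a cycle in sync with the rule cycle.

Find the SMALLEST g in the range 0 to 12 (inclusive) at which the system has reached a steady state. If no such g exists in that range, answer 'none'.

Answer: 2

Derivation:
Gen 0: 00001011
Gen 1 (rule 105): 11100111
Gen 2 (rule 161): 01000010
Gen 3 (rule 62): 11100111
Gen 4 (rule 105): 10100101
Gen 5 (rule 161): 01000010
Gen 6 (rule 62): 11100111
Gen 7 (rule 105): 10100101
Gen 8 (rule 161): 01000010
Gen 9 (rule 62): 11100111
Gen 10 (rule 105): 10100101
Gen 11 (rule 161): 01000010
Gen 12 (rule 62): 11100111
Gen 13 (rule 105): 10100101
Gen 14 (rule 161): 01000010
Gen 15 (rule 62): 11100111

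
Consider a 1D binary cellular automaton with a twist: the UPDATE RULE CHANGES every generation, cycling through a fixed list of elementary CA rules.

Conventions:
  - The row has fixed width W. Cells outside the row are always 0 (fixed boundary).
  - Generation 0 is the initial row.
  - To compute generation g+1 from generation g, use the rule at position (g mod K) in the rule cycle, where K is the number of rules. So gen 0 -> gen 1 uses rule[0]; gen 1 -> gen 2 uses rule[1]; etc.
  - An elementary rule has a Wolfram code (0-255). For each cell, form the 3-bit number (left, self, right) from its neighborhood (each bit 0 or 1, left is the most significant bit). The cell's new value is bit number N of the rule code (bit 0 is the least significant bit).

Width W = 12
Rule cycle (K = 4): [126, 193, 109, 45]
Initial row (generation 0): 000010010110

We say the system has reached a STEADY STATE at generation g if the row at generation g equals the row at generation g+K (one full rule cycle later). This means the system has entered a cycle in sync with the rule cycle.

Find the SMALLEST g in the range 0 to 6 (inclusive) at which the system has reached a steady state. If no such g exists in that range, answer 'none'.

Gen 0: 000010010110
Gen 1 (rule 126): 000111111111
Gen 2 (rule 193): 110011111111
Gen 3 (rule 109): 110010000001
Gen 4 (rule 45): 100010111101
Gen 5 (rule 126): 110111100111
Gen 6 (rule 193): 010011100011
Gen 7 (rule 109): 010010101011
Gen 8 (rule 45): 010011111110
Gen 9 (rule 126): 111110000011
Gen 10 (rule 193): 011110111001

Answer: none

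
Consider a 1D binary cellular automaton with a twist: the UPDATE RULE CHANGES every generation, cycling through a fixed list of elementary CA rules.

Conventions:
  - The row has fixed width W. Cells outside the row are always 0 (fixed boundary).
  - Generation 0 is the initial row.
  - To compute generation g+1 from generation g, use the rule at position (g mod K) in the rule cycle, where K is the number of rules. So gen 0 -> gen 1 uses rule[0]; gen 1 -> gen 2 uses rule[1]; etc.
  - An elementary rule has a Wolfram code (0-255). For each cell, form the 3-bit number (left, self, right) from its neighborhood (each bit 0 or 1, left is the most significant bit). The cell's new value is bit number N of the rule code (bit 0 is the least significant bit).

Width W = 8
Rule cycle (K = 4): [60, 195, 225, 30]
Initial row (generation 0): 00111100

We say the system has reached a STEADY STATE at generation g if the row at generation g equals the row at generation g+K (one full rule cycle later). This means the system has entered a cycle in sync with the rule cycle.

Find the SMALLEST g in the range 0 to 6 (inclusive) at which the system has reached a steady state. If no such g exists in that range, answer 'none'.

Gen 0: 00111100
Gen 1 (rule 60): 00100010
Gen 2 (rule 195): 11001100
Gen 3 (rule 225): 01000101
Gen 4 (rule 30): 11101101
Gen 5 (rule 60): 10011011
Gen 6 (rule 195): 00101001
Gen 7 (rule 225): 10010000
Gen 8 (rule 30): 11111000
Gen 9 (rule 60): 10000100
Gen 10 (rule 195): 00111001

Answer: none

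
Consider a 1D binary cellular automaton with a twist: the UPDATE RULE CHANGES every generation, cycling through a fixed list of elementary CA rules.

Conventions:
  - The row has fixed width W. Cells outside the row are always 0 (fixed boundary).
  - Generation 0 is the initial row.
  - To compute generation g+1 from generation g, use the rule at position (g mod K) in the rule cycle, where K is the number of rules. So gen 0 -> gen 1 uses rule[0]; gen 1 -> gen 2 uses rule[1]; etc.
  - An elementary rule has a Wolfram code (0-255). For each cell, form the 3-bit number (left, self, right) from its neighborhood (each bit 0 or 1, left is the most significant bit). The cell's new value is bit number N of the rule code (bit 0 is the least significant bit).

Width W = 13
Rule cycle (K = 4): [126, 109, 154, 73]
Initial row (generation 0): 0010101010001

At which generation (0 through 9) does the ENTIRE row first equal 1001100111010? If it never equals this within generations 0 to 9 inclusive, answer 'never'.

Gen 0: 0010101010001
Gen 1 (rule 126): 0111111111011
Gen 2 (rule 109): 0100000001111
Gen 3 (rule 154): 1010000011110
Gen 4 (rule 73): 0000111010010
Gen 5 (rule 126): 0001101111111
Gen 6 (rule 109): 1101111000001
Gen 7 (rule 154): 1001110100010
Gen 8 (rule 73): 0001010001000
Gen 9 (rule 126): 0011111011100

Answer: never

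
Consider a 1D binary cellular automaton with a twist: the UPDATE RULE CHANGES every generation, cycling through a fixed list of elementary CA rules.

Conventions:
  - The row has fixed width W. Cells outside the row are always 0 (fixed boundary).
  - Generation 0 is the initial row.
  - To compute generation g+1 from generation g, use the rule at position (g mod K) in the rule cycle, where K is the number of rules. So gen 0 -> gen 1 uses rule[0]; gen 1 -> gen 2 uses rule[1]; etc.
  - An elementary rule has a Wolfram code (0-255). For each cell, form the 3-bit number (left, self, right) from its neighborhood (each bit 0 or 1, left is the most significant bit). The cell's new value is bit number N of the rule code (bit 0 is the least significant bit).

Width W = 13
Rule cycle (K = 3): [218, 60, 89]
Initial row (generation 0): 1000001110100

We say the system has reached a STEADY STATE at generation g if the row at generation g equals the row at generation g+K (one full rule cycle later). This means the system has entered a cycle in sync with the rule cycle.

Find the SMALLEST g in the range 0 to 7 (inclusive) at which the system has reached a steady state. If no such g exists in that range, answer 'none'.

Answer: none

Derivation:
Gen 0: 1000001110100
Gen 1 (rule 218): 0100011110010
Gen 2 (rule 60): 0110010001011
Gen 3 (rule 89): 0111001100011
Gen 4 (rule 218): 1111111110111
Gen 5 (rule 60): 1000000001100
Gen 6 (rule 89): 0111111101111
Gen 7 (rule 218): 1111111101111
Gen 8 (rule 60): 1000000011000
Gen 9 (rule 89): 0111111011111
Gen 10 (rule 218): 1111111011111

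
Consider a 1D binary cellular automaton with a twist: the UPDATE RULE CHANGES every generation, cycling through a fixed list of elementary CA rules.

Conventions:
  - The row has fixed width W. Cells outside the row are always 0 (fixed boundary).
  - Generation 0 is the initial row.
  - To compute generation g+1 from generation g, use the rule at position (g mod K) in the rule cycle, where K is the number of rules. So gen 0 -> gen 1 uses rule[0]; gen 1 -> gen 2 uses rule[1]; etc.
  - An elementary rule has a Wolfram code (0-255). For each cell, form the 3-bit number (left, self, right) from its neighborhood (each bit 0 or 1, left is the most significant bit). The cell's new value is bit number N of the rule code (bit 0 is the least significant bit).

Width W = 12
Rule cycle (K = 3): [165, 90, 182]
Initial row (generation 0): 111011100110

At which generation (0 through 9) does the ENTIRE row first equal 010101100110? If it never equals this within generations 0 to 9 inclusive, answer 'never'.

Gen 0: 111011100110
Gen 1 (rule 165): 010101000000
Gen 2 (rule 90): 100000100000
Gen 3 (rule 182): 110001110000
Gen 4 (rule 165): 000100100111
Gen 5 (rule 90): 001011011101
Gen 6 (rule 182): 011100101011
Gen 7 (rule 165): 001000111100
Gen 8 (rule 90): 010101100110
Gen 9 (rule 182): 111110011001

Answer: 8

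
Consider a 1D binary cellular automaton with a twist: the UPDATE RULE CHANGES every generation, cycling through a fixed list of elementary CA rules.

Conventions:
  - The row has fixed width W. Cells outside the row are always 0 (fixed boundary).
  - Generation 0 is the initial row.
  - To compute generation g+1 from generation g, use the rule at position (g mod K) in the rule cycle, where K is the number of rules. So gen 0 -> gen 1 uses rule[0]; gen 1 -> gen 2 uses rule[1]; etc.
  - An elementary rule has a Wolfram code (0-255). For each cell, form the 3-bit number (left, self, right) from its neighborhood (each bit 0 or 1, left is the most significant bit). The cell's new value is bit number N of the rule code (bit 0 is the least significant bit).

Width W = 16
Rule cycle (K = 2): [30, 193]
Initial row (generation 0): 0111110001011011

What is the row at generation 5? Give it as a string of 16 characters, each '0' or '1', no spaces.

Gen 0: 0111110001011011
Gen 1 (rule 30): 1100001011010010
Gen 2 (rule 193): 0101100001000000
Gen 3 (rule 30): 1101010011100000
Gen 4 (rule 193): 0100000001101111
Gen 5 (rule 30): 1110000011001000

Answer: 1110000011001000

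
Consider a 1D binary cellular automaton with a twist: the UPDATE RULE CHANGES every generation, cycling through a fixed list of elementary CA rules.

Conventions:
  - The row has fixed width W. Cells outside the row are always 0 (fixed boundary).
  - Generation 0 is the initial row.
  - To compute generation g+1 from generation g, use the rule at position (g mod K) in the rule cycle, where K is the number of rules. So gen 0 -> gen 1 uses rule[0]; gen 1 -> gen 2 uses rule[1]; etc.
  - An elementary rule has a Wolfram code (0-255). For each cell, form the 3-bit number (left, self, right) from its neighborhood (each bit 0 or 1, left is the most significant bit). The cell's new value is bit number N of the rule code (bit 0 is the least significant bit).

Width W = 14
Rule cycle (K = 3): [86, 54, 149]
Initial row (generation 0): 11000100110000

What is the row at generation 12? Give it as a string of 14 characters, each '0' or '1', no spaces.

Gen 0: 11000100110000
Gen 1 (rule 86): 01101111011000
Gen 2 (rule 54): 10010000100100
Gen 3 (rule 149): 11011110110111
Gen 4 (rule 86): 01000010010001
Gen 5 (rule 54): 11100111111011
Gen 6 (rule 149): 01010011110000
Gen 7 (rule 86): 11011100011000
Gen 8 (rule 54): 00100010100100
Gen 9 (rule 149): 10111010110111
Gen 10 (rule 86): 10001010010001
Gen 11 (rule 54): 11011111111011
Gen 12 (rule 149): 00001111110000

Answer: 00001111110000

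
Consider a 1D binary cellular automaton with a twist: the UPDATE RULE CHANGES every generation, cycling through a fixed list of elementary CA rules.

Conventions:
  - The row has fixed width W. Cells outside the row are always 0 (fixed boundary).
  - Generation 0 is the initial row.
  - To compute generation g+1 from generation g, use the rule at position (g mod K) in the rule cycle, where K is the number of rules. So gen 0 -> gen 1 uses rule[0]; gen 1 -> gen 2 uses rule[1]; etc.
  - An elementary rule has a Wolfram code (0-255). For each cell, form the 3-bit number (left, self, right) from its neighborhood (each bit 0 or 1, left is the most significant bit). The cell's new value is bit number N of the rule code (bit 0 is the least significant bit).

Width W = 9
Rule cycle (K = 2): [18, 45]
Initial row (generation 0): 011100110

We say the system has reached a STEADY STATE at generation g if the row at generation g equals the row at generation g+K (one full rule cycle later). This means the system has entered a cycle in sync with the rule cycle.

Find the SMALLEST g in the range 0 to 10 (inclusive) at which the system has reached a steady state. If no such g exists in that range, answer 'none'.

Gen 0: 011100110
Gen 1 (rule 18): 100011001
Gen 2 (rule 45): 101010001
Gen 3 (rule 18): 000001010
Gen 4 (rule 45): 111101110
Gen 5 (rule 18): 000000001
Gen 6 (rule 45): 111111101
Gen 7 (rule 18): 000000000
Gen 8 (rule 45): 111111111
Gen 9 (rule 18): 000000000
Gen 10 (rule 45): 111111111
Gen 11 (rule 18): 000000000
Gen 12 (rule 45): 111111111

Answer: 7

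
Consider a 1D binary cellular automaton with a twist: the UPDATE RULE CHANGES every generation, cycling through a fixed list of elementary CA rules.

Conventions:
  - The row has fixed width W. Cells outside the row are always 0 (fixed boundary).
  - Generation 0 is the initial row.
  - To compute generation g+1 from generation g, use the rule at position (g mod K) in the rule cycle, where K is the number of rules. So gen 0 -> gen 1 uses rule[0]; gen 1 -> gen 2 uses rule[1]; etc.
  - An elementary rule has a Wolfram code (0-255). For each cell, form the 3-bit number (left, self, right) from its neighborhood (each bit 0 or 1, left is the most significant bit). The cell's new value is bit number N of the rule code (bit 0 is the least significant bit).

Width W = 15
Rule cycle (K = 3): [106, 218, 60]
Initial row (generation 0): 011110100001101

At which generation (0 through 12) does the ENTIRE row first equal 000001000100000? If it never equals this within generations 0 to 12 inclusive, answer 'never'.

Gen 0: 011110100001101
Gen 1 (rule 106): 110011000011110
Gen 2 (rule 218): 111111100111111
Gen 3 (rule 60): 100000010100000
Gen 4 (rule 106): 000000101000000
Gen 5 (rule 218): 000001000100000
Gen 6 (rule 60): 000001100110000
Gen 7 (rule 106): 000011101110000
Gen 8 (rule 218): 000111101111000
Gen 9 (rule 60): 000100011000100
Gen 10 (rule 106): 001000111001000
Gen 11 (rule 218): 010101111110100
Gen 12 (rule 60): 011111000001110

Answer: 5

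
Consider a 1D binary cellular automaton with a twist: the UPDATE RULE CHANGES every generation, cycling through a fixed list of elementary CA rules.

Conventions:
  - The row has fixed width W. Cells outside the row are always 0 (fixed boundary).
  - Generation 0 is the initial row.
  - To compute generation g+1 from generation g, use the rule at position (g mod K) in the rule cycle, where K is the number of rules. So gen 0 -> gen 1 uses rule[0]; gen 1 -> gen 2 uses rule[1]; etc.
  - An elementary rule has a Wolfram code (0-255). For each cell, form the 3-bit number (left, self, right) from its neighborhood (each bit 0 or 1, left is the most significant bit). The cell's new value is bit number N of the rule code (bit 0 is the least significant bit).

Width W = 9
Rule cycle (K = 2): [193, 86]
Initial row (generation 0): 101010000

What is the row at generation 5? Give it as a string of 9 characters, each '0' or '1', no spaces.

Gen 0: 101010000
Gen 1 (rule 193): 000000111
Gen 2 (rule 86): 000001001
Gen 3 (rule 193): 111100000
Gen 4 (rule 86): 000110000
Gen 5 (rule 193): 110010111

Answer: 110010111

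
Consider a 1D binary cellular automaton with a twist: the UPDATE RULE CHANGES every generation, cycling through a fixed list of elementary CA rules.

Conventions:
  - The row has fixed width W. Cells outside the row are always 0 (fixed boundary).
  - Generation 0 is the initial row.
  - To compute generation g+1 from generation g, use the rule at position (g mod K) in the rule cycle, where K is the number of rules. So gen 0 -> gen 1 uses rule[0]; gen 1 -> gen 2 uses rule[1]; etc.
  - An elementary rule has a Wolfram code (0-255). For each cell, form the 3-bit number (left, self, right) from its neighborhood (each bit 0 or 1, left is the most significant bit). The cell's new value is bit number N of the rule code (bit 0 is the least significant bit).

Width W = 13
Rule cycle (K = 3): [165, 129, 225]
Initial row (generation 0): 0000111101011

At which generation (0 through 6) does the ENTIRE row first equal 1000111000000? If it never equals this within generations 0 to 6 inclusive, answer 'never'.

Gen 0: 0000111101011
Gen 1 (rule 165): 1110011011100
Gen 2 (rule 129): 0100000001001
Gen 3 (rule 225): 0001111100000
Gen 4 (rule 165): 1100111001111
Gen 5 (rule 129): 0000010000110
Gen 6 (rule 225): 1111000110010

Answer: never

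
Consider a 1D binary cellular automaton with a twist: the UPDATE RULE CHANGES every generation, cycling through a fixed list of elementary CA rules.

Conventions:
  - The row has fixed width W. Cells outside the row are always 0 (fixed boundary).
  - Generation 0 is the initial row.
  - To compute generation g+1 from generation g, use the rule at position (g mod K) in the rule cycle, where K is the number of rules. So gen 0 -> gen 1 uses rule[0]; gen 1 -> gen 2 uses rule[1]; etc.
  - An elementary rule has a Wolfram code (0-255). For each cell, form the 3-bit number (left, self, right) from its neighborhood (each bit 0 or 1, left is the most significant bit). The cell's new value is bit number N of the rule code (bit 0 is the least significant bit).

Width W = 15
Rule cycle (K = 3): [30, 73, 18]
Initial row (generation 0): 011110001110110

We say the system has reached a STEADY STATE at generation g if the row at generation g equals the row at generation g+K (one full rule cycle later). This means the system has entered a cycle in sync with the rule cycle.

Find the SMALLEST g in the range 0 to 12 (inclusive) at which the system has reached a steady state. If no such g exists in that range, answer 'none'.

Gen 0: 011110001110110
Gen 1 (rule 30): 110001011000101
Gen 2 (rule 73): 110100011010000
Gen 3 (rule 18): 000010100001000
Gen 4 (rule 30): 000110110011100
Gen 5 (rule 73): 110110110010101
Gen 6 (rule 18): 000000001100000
Gen 7 (rule 30): 000000011010000
Gen 8 (rule 73): 111111011000111
Gen 9 (rule 18): 000000000101000
Gen 10 (rule 30): 000000001101100
Gen 11 (rule 73): 111111101101101
Gen 12 (rule 18): 000000000000000
Gen 13 (rule 30): 000000000000000
Gen 14 (rule 73): 111111111111111
Gen 15 (rule 18): 000000000000000

Answer: 12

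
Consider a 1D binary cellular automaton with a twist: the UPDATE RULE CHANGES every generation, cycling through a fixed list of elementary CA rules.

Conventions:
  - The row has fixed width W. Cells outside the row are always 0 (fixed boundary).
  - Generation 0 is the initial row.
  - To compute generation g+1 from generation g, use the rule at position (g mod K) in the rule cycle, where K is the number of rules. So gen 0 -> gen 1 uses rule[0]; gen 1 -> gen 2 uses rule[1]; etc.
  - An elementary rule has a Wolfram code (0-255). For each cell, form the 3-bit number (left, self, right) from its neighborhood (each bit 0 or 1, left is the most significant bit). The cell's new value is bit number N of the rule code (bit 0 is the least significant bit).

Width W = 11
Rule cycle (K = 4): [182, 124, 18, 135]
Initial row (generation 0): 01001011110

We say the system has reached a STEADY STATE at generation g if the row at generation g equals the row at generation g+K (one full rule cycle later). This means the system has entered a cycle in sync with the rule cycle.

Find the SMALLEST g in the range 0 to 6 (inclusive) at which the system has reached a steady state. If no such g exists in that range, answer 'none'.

Answer: none

Derivation:
Gen 0: 01001011110
Gen 1 (rule 182): 11111101101
Gen 2 (rule 124): 10000111111
Gen 3 (rule 18): 01001000000
Gen 4 (rule 135): 11011011111
Gen 5 (rule 182): 00100101110
Gen 6 (rule 124): 00110111011
Gen 7 (rule 18): 01000000000
Gen 8 (rule 135): 11011111111
Gen 9 (rule 182): 00101111110
Gen 10 (rule 124): 00111000011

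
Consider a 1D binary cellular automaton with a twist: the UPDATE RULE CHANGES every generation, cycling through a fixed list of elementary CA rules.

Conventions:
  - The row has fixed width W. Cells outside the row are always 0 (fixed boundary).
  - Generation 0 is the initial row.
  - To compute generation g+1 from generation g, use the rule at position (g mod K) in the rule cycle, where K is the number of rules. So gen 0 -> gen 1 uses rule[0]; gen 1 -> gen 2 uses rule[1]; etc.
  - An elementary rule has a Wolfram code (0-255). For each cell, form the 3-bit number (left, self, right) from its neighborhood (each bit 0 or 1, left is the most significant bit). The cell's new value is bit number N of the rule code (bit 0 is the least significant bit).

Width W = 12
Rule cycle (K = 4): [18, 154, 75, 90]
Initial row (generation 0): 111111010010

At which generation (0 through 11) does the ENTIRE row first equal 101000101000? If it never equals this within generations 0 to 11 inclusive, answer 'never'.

Answer: 6

Derivation:
Gen 0: 111111010010
Gen 1 (rule 18): 000000001101
Gen 2 (rule 154): 000000011000
Gen 3 (rule 75): 111111111011
Gen 4 (rule 90): 100000001011
Gen 5 (rule 18): 010000010000
Gen 6 (rule 154): 101000101000
Gen 7 (rule 75): 000011000011
Gen 8 (rule 90): 000111100111
Gen 9 (rule 18): 001000011000
Gen 10 (rule 154): 010100110100
Gen 11 (rule 75): 100001110001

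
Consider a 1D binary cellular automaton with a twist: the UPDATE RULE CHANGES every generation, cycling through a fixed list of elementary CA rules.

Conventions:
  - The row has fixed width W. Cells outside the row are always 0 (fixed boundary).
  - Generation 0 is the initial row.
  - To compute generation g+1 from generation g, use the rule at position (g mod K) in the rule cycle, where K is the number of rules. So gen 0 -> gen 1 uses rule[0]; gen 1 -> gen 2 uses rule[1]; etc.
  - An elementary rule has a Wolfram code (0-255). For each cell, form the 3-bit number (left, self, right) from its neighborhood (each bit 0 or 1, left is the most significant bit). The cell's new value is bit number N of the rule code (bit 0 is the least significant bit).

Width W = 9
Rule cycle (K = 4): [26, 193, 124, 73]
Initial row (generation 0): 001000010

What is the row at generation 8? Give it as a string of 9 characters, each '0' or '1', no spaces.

Gen 0: 001000010
Gen 1 (rule 26): 010100101
Gen 2 (rule 193): 000000000
Gen 3 (rule 124): 000000000
Gen 4 (rule 73): 111111111
Gen 5 (rule 26): 100000000
Gen 6 (rule 193): 001111111
Gen 7 (rule 124): 001000001
Gen 8 (rule 73): 100011100

Answer: 100011100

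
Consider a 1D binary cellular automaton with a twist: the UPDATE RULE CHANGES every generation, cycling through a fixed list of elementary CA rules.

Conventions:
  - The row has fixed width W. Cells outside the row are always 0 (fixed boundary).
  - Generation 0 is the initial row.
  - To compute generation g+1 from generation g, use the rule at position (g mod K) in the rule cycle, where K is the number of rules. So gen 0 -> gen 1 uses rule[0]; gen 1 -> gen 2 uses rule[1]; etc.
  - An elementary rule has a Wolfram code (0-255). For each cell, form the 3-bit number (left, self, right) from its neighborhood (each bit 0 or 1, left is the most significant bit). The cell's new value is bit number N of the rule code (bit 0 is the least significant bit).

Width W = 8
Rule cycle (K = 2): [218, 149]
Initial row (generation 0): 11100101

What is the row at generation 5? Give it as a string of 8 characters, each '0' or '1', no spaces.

Answer: 11110101

Derivation:
Gen 0: 11100101
Gen 1 (rule 218): 11111000
Gen 2 (rule 149): 01110111
Gen 3 (rule 218): 11110111
Gen 4 (rule 149): 01100010
Gen 5 (rule 218): 11110101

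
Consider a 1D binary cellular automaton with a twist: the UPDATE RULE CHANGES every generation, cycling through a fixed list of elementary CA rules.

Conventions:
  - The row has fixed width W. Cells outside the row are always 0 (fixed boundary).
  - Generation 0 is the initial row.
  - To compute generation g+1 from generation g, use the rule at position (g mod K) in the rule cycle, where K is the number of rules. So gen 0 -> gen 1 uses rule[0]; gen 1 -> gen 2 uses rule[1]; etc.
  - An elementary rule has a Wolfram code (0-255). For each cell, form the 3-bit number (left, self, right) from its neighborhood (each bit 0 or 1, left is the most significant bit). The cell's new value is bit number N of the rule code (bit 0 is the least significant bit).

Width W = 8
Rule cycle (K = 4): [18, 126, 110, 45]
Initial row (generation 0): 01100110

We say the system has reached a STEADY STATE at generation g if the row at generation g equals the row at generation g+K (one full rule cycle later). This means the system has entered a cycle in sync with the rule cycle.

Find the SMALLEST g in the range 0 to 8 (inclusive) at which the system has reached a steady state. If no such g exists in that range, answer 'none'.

Gen 0: 01100110
Gen 1 (rule 18): 10011001
Gen 2 (rule 126): 11111111
Gen 3 (rule 110): 10000001
Gen 4 (rule 45): 10111101
Gen 5 (rule 18): 00000000
Gen 6 (rule 126): 00000000
Gen 7 (rule 110): 00000000
Gen 8 (rule 45): 11111111
Gen 9 (rule 18): 00000000
Gen 10 (rule 126): 00000000
Gen 11 (rule 110): 00000000
Gen 12 (rule 45): 11111111

Answer: 5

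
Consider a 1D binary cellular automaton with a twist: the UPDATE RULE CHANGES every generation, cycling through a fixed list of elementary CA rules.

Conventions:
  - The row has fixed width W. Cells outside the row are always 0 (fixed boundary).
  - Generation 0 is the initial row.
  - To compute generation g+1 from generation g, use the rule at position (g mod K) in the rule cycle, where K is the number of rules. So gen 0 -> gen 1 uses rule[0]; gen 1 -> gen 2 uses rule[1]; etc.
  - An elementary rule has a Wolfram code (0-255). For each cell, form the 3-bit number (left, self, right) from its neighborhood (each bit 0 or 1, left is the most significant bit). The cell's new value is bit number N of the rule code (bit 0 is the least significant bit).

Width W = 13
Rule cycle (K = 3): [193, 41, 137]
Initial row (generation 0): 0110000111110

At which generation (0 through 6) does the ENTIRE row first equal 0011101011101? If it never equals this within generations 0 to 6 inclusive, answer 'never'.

Gen 0: 0110000111110
Gen 1 (rule 193): 0010110011110
Gen 2 (rule 41): 1001100010000
Gen 3 (rule 137): 0001001000111
Gen 4 (rule 193): 1100000010011
Gen 5 (rule 41): 1001111000010
Gen 6 (rule 137): 0001110011000

Answer: never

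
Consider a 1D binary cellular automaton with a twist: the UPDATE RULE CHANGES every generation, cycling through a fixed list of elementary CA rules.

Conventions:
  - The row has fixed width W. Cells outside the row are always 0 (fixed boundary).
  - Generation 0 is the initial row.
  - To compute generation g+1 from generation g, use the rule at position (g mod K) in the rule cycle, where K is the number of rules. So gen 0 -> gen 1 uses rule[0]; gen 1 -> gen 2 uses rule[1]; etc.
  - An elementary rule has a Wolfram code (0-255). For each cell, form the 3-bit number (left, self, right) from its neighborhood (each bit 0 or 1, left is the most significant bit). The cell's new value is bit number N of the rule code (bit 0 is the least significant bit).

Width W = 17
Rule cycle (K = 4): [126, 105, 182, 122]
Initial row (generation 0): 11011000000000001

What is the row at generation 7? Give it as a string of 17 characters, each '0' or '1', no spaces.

Answer: 01111101111010011

Derivation:
Gen 0: 11011000000000001
Gen 1 (rule 126): 11111100000000011
Gen 2 (rule 105): 10000101111111011
Gen 3 (rule 182): 11001110111110100
Gen 4 (rule 122): 11111011100011010
Gen 5 (rule 126): 10001110110111111
Gen 6 (rule 105): 00101011111100001
Gen 7 (rule 182): 01111101111010011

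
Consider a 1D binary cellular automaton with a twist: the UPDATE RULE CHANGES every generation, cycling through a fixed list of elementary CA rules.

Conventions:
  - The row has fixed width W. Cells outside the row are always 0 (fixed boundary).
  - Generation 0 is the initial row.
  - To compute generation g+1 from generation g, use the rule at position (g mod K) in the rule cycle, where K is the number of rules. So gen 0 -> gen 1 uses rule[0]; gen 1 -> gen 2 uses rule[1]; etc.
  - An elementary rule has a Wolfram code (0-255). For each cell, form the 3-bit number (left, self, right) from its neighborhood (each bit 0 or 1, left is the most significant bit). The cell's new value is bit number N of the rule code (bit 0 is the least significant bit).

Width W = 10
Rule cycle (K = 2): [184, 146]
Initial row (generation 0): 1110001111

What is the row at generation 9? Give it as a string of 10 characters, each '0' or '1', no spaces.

Gen 0: 1110001111
Gen 1 (rule 184): 1101001110
Gen 2 (rule 146): 0000110101
Gen 3 (rule 184): 0000101010
Gen 4 (rule 146): 0001000001
Gen 5 (rule 184): 0000100000
Gen 6 (rule 146): 0001010000
Gen 7 (rule 184): 0000101000
Gen 8 (rule 146): 0001000100
Gen 9 (rule 184): 0000100010

Answer: 0000100010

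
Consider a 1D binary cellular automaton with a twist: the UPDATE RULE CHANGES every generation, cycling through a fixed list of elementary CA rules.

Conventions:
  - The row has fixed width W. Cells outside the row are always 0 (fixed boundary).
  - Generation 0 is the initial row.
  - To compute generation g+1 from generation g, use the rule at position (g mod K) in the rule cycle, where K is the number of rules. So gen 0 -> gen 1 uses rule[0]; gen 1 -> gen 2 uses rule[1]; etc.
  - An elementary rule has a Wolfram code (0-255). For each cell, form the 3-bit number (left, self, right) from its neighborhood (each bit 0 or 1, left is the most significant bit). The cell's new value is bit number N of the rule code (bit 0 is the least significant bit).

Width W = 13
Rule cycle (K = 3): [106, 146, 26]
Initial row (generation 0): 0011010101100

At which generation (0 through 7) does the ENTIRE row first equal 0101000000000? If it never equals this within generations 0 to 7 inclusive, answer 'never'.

Answer: 6

Derivation:
Gen 0: 0011010101100
Gen 1 (rule 106): 0111101011100
Gen 2 (rule 146): 1011000001010
Gen 3 (rule 26): 0010100010001
Gen 4 (rule 106): 0101000100010
Gen 5 (rule 146): 1000101010101
Gen 6 (rule 26): 0101000000000
Gen 7 (rule 106): 1010000000000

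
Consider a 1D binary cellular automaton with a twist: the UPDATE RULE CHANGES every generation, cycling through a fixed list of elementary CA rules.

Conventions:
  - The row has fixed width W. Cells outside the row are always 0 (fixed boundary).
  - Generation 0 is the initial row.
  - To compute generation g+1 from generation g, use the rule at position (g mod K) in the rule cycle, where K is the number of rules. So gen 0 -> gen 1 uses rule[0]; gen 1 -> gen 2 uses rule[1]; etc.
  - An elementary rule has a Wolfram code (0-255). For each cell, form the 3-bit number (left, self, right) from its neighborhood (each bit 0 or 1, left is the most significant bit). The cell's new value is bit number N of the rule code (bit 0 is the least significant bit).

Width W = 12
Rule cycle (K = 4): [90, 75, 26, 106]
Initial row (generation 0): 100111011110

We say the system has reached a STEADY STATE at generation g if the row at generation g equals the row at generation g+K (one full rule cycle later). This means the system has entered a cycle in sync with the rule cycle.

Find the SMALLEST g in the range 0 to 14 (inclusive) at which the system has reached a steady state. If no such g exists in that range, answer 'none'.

Answer: none

Derivation:
Gen 0: 100111011110
Gen 1 (rule 90): 011101010011
Gen 2 (rule 75): 110100000111
Gen 3 (rule 26): 100010001100
Gen 4 (rule 106): 000100011100
Gen 5 (rule 90): 001010110110
Gen 6 (rule 75): 110000110110
Gen 7 (rule 26): 101001100101
Gen 8 (rule 106): 010011101010
Gen 9 (rule 90): 101110100001
Gen 10 (rule 75): 001010001110
Gen 11 (rule 26): 010001011001
Gen 12 (rule 106): 100010111010
Gen 13 (rule 90): 010100101001
Gen 14 (rule 75): 100001000010
Gen 15 (rule 26): 010010100101
Gen 16 (rule 106): 100101001010
Gen 17 (rule 90): 011000110001
Gen 18 (rule 75): 111011110110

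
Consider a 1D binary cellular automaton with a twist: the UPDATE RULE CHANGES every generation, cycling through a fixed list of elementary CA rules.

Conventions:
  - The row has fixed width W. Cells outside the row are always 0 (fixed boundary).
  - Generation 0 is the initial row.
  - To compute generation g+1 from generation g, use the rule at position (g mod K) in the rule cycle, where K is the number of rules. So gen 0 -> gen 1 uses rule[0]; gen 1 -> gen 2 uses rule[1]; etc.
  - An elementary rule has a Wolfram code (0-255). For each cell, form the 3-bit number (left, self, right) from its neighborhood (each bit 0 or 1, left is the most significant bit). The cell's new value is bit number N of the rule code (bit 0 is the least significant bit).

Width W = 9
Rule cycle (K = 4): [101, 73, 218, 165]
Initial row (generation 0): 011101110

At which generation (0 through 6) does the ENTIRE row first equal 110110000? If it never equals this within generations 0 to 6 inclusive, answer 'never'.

Answer: 2

Derivation:
Gen 0: 011101110
Gen 1 (rule 101): 000110010
Gen 2 (rule 73): 110110000
Gen 3 (rule 218): 110111000
Gen 4 (rule 165): 001010011
Gen 5 (rule 101): 101110001
Gen 6 (rule 73): 001010100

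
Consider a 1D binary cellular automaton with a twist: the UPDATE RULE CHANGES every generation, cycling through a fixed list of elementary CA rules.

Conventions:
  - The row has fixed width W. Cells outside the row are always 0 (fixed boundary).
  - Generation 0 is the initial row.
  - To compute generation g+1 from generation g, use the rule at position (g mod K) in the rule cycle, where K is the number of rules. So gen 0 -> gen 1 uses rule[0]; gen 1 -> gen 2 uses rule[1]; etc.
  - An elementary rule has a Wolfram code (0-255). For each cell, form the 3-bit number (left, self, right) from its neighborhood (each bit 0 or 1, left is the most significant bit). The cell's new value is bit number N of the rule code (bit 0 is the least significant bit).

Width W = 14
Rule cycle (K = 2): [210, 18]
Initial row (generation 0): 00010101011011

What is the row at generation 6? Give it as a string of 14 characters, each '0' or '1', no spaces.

Answer: 01000000000101

Derivation:
Gen 0: 00010101011011
Gen 1 (rule 210): 00100000001001
Gen 2 (rule 18): 01010000010110
Gen 3 (rule 210): 10001000100011
Gen 4 (rule 18): 01010101010100
Gen 5 (rule 210): 10000000000010
Gen 6 (rule 18): 01000000000101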